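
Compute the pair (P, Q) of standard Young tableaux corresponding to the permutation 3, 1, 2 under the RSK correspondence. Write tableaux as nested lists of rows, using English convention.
P = [[1, 2], [3]], Q = [[1, 3], [2]]

Insert each entry of the permutation into P by Schensted row insertion, recording in Q the position of each new cell.

After inserting 3: P = [[3]].
After inserting 1: P = [[1], [3]].
After inserting 2: P = [[1, 2], [3]].

So P = [[1, 2], [3]], Q = [[1, 3], [2]].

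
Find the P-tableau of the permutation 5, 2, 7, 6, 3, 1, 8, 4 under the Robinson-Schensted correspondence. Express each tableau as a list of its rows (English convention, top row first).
P = [[1, 3, 4], [2, 6, 8], [5], [7]]

Insert 5: appended to row 1. P = [[5]].
Insert 2: 2 bumps 5 from row 1; 5 starts row 2. P = [[2], [5]].
Insert 7: appended to row 1. P = [[2, 7], [5]].
Insert 6: 6 bumps 7 from row 1; 7 appends to row 2. P = [[2, 6], [5, 7]].
Insert 3: 3 bumps 6 from row 1; 6 bumps 7 from row 2; 7 starts row 3. P = [[2, 3], [5, 6], [7]].
Insert 1: 1 bumps 2 from row 1; 2 bumps 5 from row 2; 5 bumps 7 from row 3; 7 starts row 4. P = [[1, 3], [2, 6], [5], [7]].
Insert 8: appended to row 1. P = [[1, 3, 8], [2, 6], [5], [7]].
Insert 4: 4 bumps 8 from row 1; 8 appends to row 2. P = [[1, 3, 4], [2, 6, 8], [5], [7]].

So P = [[1, 3, 4], [2, 6, 8], [5], [7]].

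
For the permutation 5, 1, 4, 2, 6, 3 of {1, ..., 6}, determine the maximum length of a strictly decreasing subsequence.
3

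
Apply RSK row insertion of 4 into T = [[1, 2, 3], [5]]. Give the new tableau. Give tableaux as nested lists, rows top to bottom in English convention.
4 is larger than every entry of row 1, so it is appended to row 1. The new tableau is [[1, 2, 3, 4], [5]].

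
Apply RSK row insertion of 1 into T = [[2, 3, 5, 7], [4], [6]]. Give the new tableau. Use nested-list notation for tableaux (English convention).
[[1, 3, 5, 7], [2], [4], [6]]

In row 1, 1 replaces 2 (the leftmost entry greater than 1); 2 is bumped to row 2. In row 2, 2 replaces 4 (the leftmost entry greater than 2); 4 is bumped to row 3. In row 3, 4 replaces 6 (the leftmost entry greater than 4); 6 is bumped to row 4. 6 starts a new row 4. The new tableau is [[1, 3, 5, 7], [2], [4], [6]].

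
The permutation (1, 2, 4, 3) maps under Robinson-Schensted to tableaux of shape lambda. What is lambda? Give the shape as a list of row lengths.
[3, 1]

Row-insert each entry into an empty tableau.

After inserting 1: P = [[1]].
After inserting 2: P = [[1, 2]].
After inserting 4: P = [[1, 2, 4]].
After inserting 3: P = [[1, 2, 3], [4]].

The final insertion tableau P = [[1, 2, 3], [4]] has shape [3, 1].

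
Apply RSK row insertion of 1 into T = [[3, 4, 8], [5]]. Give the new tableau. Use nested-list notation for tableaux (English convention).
In row 1, 1 replaces 3 (the leftmost entry greater than 1); 3 is bumped to row 2. In row 2, 3 replaces 5 (the leftmost entry greater than 3); 5 is bumped to row 3. 5 starts a new row 3. The new tableau is [[1, 4, 8], [3], [5]].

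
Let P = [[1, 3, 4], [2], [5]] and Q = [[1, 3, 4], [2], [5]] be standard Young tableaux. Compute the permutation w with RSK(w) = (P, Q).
5 2 3 4 1

Reverse the RSK construction: for i from n down to 1, find the cell of Q containing i, remove the entry at that cell from P, and reverse-bump it up through P; the value ejected from row 1 is w(i).

Step i=5: Q has 5 at row 3, column 1; remove 5 from row 3 of P and reverse-bump: 5 enters row 2 and ejects 2; 2 enters row 1 and ejects 1. So w(5) = 1. P is now [[2, 3, 4], [5]].
Step i=4: Q has 4 at row 1, column 3; remove that cell from P, ejecting 4. So w(4) = 4. P is now [[2, 3], [5]].
Step i=3: Q has 3 at row 1, column 2; remove that cell from P, ejecting 3. So w(3) = 3. P is now [[2], [5]].
Step i=2: Q has 2 at row 2, column 1; remove 5 from row 2 of P and reverse-bump: 5 enters row 1 and ejects 2. So w(2) = 2. P is now [[5]].
Step i=1: Q has 1 at row 1, column 1; remove that cell from P, ejecting 5. So w(1) = 5. P is now [].

So w = 5 2 3 4 1.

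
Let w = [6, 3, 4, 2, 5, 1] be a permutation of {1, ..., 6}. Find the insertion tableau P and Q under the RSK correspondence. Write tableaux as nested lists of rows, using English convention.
Insert each entry of the permutation into P by Schensted row insertion, recording in Q the position of each new cell.

After inserting 6: P = [[6]].
After inserting 3: P = [[3], [6]].
After inserting 4: P = [[3, 4], [6]].
After inserting 2: P = [[2, 4], [3], [6]].
After inserting 5: P = [[2, 4, 5], [3], [6]].
After inserting 1: P = [[1, 4, 5], [2], [3], [6]].

So P = [[1, 4, 5], [2], [3], [6]], Q = [[1, 3, 5], [2], [4], [6]].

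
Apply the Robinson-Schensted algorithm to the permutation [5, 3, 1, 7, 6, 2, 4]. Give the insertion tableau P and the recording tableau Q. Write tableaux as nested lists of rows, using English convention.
Insert each entry of the permutation into P by Schensted row insertion, recording in Q the position of each new cell.

Insert 5: appended to row 1. P = [[5]].
Insert 3: 3 bumps 5 from row 1; 5 starts row 2. P = [[3], [5]].
Insert 1: 1 bumps 3 from row 1; 3 bumps 5 from row 2; 5 starts row 3. P = [[1], [3], [5]].
Insert 7: appended to row 1. P = [[1, 7], [3], [5]].
Insert 6: 6 bumps 7 from row 1; 7 appends to row 2. P = [[1, 6], [3, 7], [5]].
Insert 2: 2 bumps 6 from row 1; 6 bumps 7 from row 2; 7 appends to row 3. P = [[1, 2], [3, 6], [5, 7]].
Insert 4: appended to row 1. P = [[1, 2, 4], [3, 6], [5, 7]].

So P = [[1, 2, 4], [3, 6], [5, 7]], Q = [[1, 4, 7], [2, 5], [3, 6]].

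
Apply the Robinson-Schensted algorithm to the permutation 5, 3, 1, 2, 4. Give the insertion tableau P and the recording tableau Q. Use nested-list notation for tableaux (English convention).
P = [[1, 2, 4], [3], [5]], Q = [[1, 4, 5], [2], [3]]

Insert each entry of the permutation into P by Schensted row insertion, recording in Q the position of each new cell.

Insert 5: appended to row 1. P = [[5]], Q = [[1]].
Insert 3: 3 bumps 5 from row 1; 5 starts row 2. P = [[3], [5]], Q = [[1], [2]].
Insert 1: 1 bumps 3 from row 1; 3 bumps 5 from row 2; 5 starts row 3. P = [[1], [3], [5]], Q = [[1], [2], [3]].
Insert 2: appended to row 1. P = [[1, 2], [3], [5]], Q = [[1, 4], [2], [3]].
Insert 4: appended to row 1. P = [[1, 2, 4], [3], [5]], Q = [[1, 4, 5], [2], [3]].

So P = [[1, 2, 4], [3], [5]], Q = [[1, 4, 5], [2], [3]].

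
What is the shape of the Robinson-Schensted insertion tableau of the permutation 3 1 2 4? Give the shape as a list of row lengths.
Row-insert each entry into an empty tableau.

After inserting 3: P = [[3]].
After inserting 1: P = [[1], [3]].
After inserting 2: P = [[1, 2], [3]].
After inserting 4: P = [[1, 2, 4], [3]].

The final insertion tableau P = [[1, 2, 4], [3]] has shape [3, 1].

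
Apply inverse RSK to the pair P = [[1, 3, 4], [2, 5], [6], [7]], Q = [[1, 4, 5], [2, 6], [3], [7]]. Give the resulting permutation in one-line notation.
7 2 1 3 6 5 4

Reverse the RSK construction: for i from n down to 1, find the cell of Q containing i, remove the entry at that cell from P, and reverse-bump it up through P; the value ejected from row 1 is w(i).

Step i=7: Q has 7 at row 4, column 1; remove 7 from row 4 of P and reverse-bump: 7 enters row 3 and ejects 6; 6 enters row 2 and ejects 5; 5 enters row 1 and ejects 4. So w(7) = 4. P is now [[1, 3, 5], [2, 6], [7]].
Step i=6: Q has 6 at row 2, column 2; remove 6 from row 2 of P and reverse-bump: 6 enters row 1 and ejects 5. So w(6) = 5. P is now [[1, 3, 6], [2], [7]].
Step i=5: Q has 5 at row 1, column 3; remove that cell from P, ejecting 6. So w(5) = 6. P is now [[1, 3], [2], [7]].
Step i=4: Q has 4 at row 1, column 2; remove that cell from P, ejecting 3. So w(4) = 3. P is now [[1], [2], [7]].
Step i=3: Q has 3 at row 3, column 1; remove 7 from row 3 of P and reverse-bump: 7 enters row 2 and ejects 2; 2 enters row 1 and ejects 1. So w(3) = 1. P is now [[2], [7]].
Step i=2: Q has 2 at row 2, column 1; remove 7 from row 2 of P and reverse-bump: 7 enters row 1 and ejects 2. So w(2) = 2. P is now [[7]].
Step i=1: Q has 1 at row 1, column 1; remove that cell from P, ejecting 7. So w(1) = 7. P is now [].

So w = 7 2 1 3 6 5 4.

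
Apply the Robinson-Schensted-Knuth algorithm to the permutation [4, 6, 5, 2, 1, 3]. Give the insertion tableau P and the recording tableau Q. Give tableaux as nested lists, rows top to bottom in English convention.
Insert each entry of the permutation into P by Schensted row insertion, recording in Q the position of each new cell.

Insert 4: appended to row 1. P = [[4]], Q = [[1]].
Insert 6: appended to row 1. P = [[4, 6]], Q = [[1, 2]].
Insert 5: 5 bumps 6 from row 1; 6 starts row 2. P = [[4, 5], [6]], Q = [[1, 2], [3]].
Insert 2: 2 bumps 4 from row 1; 4 bumps 6 from row 2; 6 starts row 3. P = [[2, 5], [4], [6]], Q = [[1, 2], [3], [4]].
Insert 1: 1 bumps 2 from row 1; 2 bumps 4 from row 2; 4 bumps 6 from row 3; 6 starts row 4. P = [[1, 5], [2], [4], [6]], Q = [[1, 2], [3], [4], [5]].
Insert 3: 3 bumps 5 from row 1; 5 appends to row 2. P = [[1, 3], [2, 5], [4], [6]], Q = [[1, 2], [3, 6], [4], [5]].

So P = [[1, 3], [2, 5], [4], [6]], Q = [[1, 2], [3, 6], [4], [5]].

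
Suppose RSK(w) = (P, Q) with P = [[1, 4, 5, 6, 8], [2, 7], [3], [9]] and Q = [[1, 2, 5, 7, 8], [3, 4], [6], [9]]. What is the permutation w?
Reverse the RSK construction: for i from n down to 1, find the cell of Q containing i, remove the entry at that cell from P, and reverse-bump it up through P; the value ejected from row 1 is w(i).

Step i=9: Q has 9 at row 4, column 1; remove 9 from row 4 of P and reverse-bump: 9 enters row 3 and ejects 3; 3 enters row 2 and ejects 2; 2 enters row 1 and ejects 1. So w(9) = 1. P is now [[2, 4, 5, 6, 8], [3, 7], [9]].
Step i=8: Q has 8 at row 1, column 5; remove that cell from P, ejecting 8. So w(8) = 8. P is now [[2, 4, 5, 6], [3, 7], [9]].
Step i=7: Q has 7 at row 1, column 4; remove that cell from P, ejecting 6. So w(7) = 6. P is now [[2, 4, 5], [3, 7], [9]].
Step i=6: Q has 6 at row 3, column 1; remove 9 from row 3 of P and reverse-bump: 9 enters row 2 and ejects 7; 7 enters row 1 and ejects 5. So w(6) = 5. P is now [[2, 4, 7], [3, 9]].
Step i=5: Q has 5 at row 1, column 3; remove that cell from P, ejecting 7. So w(5) = 7. P is now [[2, 4], [3, 9]].
Step i=4: Q has 4 at row 2, column 2; remove 9 from row 2 of P and reverse-bump: 9 enters row 1 and ejects 4. So w(4) = 4. P is now [[2, 9], [3]].
Step i=3: Q has 3 at row 2, column 1; remove 3 from row 2 of P and reverse-bump: 3 enters row 1 and ejects 2. So w(3) = 2. P is now [[3, 9]].
Step i=2: Q has 2 at row 1, column 2; remove that cell from P, ejecting 9. So w(2) = 9. P is now [[3]].
Step i=1: Q has 1 at row 1, column 1; remove that cell from P, ejecting 3. So w(1) = 3. P is now [].

So w = 3 9 2 4 7 5 6 8 1.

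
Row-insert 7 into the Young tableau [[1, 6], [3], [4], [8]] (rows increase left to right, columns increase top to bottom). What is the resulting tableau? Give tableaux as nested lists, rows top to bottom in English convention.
[[1, 6, 7], [3], [4], [8]]

7 is larger than every entry of row 1, so it is appended to row 1. The new tableau is [[1, 6, 7], [3], [4], [8]].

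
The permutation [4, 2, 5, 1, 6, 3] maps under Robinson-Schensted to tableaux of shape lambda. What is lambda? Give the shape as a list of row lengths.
Row-insert each entry into an empty tableau.

After inserting 4: P = [[4]].
After inserting 2: P = [[2], [4]].
After inserting 5: P = [[2, 5], [4]].
After inserting 1: P = [[1, 5], [2], [4]].
After inserting 6: P = [[1, 5, 6], [2], [4]].
After inserting 3: P = [[1, 3, 6], [2, 5], [4]].

The final insertion tableau P = [[1, 3, 6], [2, 5], [4]] has shape [3, 2, 1].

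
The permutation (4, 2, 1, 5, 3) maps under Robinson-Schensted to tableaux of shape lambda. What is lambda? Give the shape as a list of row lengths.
[2, 2, 1]

Row-insert each entry into an empty tableau.

After inserting 4: P = [[4]].
After inserting 2: P = [[2], [4]].
After inserting 1: P = [[1], [2], [4]].
After inserting 5: P = [[1, 5], [2], [4]].
After inserting 3: P = [[1, 3], [2, 5], [4]].

The final insertion tableau P = [[1, 3], [2, 5], [4]] has shape [2, 2, 1].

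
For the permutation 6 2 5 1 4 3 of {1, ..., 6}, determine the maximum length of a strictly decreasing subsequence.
4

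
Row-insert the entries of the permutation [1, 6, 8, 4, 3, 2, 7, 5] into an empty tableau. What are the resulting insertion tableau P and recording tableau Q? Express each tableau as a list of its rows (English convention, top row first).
P = [[1, 2, 5], [3, 7], [4, 8], [6]], Q = [[1, 2, 3], [4, 7], [5, 8], [6]]

Insert each entry of the permutation into P by Schensted row insertion, recording in Q the position of each new cell.

Insert 1: appended to row 1. P = [[1]].
Insert 6: appended to row 1. P = [[1, 6]].
Insert 8: appended to row 1. P = [[1, 6, 8]].
Insert 4: 4 bumps 6 from row 1; 6 starts row 2. P = [[1, 4, 8], [6]].
Insert 3: 3 bumps 4 from row 1; 4 bumps 6 from row 2; 6 starts row 3. P = [[1, 3, 8], [4], [6]].
Insert 2: 2 bumps 3 from row 1; 3 bumps 4 from row 2; 4 bumps 6 from row 3; 6 starts row 4. P = [[1, 2, 8], [3], [4], [6]].
Insert 7: 7 bumps 8 from row 1; 8 appends to row 2. P = [[1, 2, 7], [3, 8], [4], [6]].
Insert 5: 5 bumps 7 from row 1; 7 bumps 8 from row 2; 8 appends to row 3. P = [[1, 2, 5], [3, 7], [4, 8], [6]].

So P = [[1, 2, 5], [3, 7], [4, 8], [6]], Q = [[1, 2, 3], [4, 7], [5, 8], [6]].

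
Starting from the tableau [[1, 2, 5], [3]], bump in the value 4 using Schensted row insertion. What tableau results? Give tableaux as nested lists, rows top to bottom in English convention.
[[1, 2, 4], [3, 5]]

In row 1, 4 replaces 5 (the leftmost entry greater than 4); 5 is bumped to row 2. 5 is appended to row 2. The new tableau is [[1, 2, 4], [3, 5]].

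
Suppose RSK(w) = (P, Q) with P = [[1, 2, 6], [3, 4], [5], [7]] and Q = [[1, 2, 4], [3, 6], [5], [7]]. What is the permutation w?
3 7 5 6 1 4 2

Reverse the RSK construction: for i from n down to 1, find the cell of Q containing i, remove the entry at that cell from P, and reverse-bump it up through P; the value ejected from row 1 is w(i).

Step i=7: Q has 7 at row 4, column 1; remove 7 from row 4 of P and reverse-bump: 7 enters row 3 and ejects 5; 5 enters row 2 and ejects 4; 4 enters row 1 and ejects 2. So w(7) = 2. P is now [[1, 4, 6], [3, 5], [7]].
Step i=6: Q has 6 at row 2, column 2; remove 5 from row 2 of P and reverse-bump: 5 enters row 1 and ejects 4. So w(6) = 4. P is now [[1, 5, 6], [3], [7]].
Step i=5: Q has 5 at row 3, column 1; remove 7 from row 3 of P and reverse-bump: 7 enters row 2 and ejects 3; 3 enters row 1 and ejects 1. So w(5) = 1. P is now [[3, 5, 6], [7]].
Step i=4: Q has 4 at row 1, column 3; remove that cell from P, ejecting 6. So w(4) = 6. P is now [[3, 5], [7]].
Step i=3: Q has 3 at row 2, column 1; remove 7 from row 2 of P and reverse-bump: 7 enters row 1 and ejects 5. So w(3) = 5. P is now [[3, 7]].
Step i=2: Q has 2 at row 1, column 2; remove that cell from P, ejecting 7. So w(2) = 7. P is now [[3]].
Step i=1: Q has 1 at row 1, column 1; remove that cell from P, ejecting 3. So w(1) = 3. P is now [].

So w = 3 7 5 6 1 4 2.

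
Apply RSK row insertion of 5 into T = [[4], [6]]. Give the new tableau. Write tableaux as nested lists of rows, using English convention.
5 is larger than every entry of row 1, so it is appended to row 1. The new tableau is [[4, 5], [6]].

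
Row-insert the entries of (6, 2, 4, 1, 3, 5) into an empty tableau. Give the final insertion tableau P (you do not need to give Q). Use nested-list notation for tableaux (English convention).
P = [[1, 3, 5], [2, 4], [6]]

Insert 6: appended to row 1. P = [[6]].
Insert 2: 2 bumps 6 from row 1; 6 starts row 2. P = [[2], [6]].
Insert 4: appended to row 1. P = [[2, 4], [6]].
Insert 1: 1 bumps 2 from row 1; 2 bumps 6 from row 2; 6 starts row 3. P = [[1, 4], [2], [6]].
Insert 3: 3 bumps 4 from row 1; 4 appends to row 2. P = [[1, 3], [2, 4], [6]].
Insert 5: appended to row 1. P = [[1, 3, 5], [2, 4], [6]].

So P = [[1, 3, 5], [2, 4], [6]].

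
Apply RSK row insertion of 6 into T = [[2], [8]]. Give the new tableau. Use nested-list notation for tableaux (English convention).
[[2, 6], [8]]

6 is larger than every entry of row 1, so it is appended to row 1. The new tableau is [[2, 6], [8]].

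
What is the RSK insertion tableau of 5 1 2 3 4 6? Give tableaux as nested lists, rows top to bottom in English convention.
P = [[1, 2, 3, 4, 6], [5]]

Insert 5: appended to row 1. P = [[5]].
Insert 1: 1 bumps 5 from row 1; 5 starts row 2. P = [[1], [5]].
Insert 2: appended to row 1. P = [[1, 2], [5]].
Insert 3: appended to row 1. P = [[1, 2, 3], [5]].
Insert 4: appended to row 1. P = [[1, 2, 3, 4], [5]].
Insert 6: appended to row 1. P = [[1, 2, 3, 4, 6], [5]].

So P = [[1, 2, 3, 4, 6], [5]].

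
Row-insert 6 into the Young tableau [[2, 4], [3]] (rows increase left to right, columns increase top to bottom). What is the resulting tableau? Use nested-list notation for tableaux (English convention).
[[2, 4, 6], [3]]

6 is larger than every entry of row 1, so it is appended to row 1. The new tableau is [[2, 4, 6], [3]].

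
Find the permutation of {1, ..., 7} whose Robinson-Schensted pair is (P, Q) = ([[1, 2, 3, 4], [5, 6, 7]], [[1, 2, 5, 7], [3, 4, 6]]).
5 6 1 2 7 3 4

Reverse the RSK construction: for i from n down to 1, find the cell of Q containing i, remove the entry at that cell from P, and reverse-bump it up through P; the value ejected from row 1 is w(i).

Step i=7: Q has 7 at row 1, column 4; remove that cell from P, ejecting 4. So w(7) = 4. P is now [[1, 2, 3], [5, 6, 7]].
Step i=6: Q has 6 at row 2, column 3; remove 7 from row 2 of P and reverse-bump: 7 enters row 1 and ejects 3. So w(6) = 3. P is now [[1, 2, 7], [5, 6]].
Step i=5: Q has 5 at row 1, column 3; remove that cell from P, ejecting 7. So w(5) = 7. P is now [[1, 2], [5, 6]].
Step i=4: Q has 4 at row 2, column 2; remove 6 from row 2 of P and reverse-bump: 6 enters row 1 and ejects 2. So w(4) = 2. P is now [[1, 6], [5]].
Step i=3: Q has 3 at row 2, column 1; remove 5 from row 2 of P and reverse-bump: 5 enters row 1 and ejects 1. So w(3) = 1. P is now [[5, 6]].
Step i=2: Q has 2 at row 1, column 2; remove that cell from P, ejecting 6. So w(2) = 6. P is now [[5]].
Step i=1: Q has 1 at row 1, column 1; remove that cell from P, ejecting 5. So w(1) = 5. P is now [].

So w = 5 6 1 2 7 3 4.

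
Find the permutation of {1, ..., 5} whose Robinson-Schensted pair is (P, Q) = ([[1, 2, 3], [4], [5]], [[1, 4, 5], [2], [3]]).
5 4 1 2 3

Reverse the RSK construction: for i from n down to 1, find the cell of Q containing i, remove the entry at that cell from P, and reverse-bump it up through P; the value ejected from row 1 is w(i).

Step i=5: Q has 5 at row 1, column 3; remove that cell from P, ejecting 3. So w(5) = 3. P is now [[1, 2], [4], [5]].
Step i=4: Q has 4 at row 1, column 2; remove that cell from P, ejecting 2. So w(4) = 2. P is now [[1], [4], [5]].
Step i=3: Q has 3 at row 3, column 1; remove 5 from row 3 of P and reverse-bump: 5 enters row 2 and ejects 4; 4 enters row 1 and ejects 1. So w(3) = 1. P is now [[4], [5]].
Step i=2: Q has 2 at row 2, column 1; remove 5 from row 2 of P and reverse-bump: 5 enters row 1 and ejects 4. So w(2) = 4. P is now [[5]].
Step i=1: Q has 1 at row 1, column 1; remove that cell from P, ejecting 5. So w(1) = 5. P is now [].

So w = 5 4 1 2 3.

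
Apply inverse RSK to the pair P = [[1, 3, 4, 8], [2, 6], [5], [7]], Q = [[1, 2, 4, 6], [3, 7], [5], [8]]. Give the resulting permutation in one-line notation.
Reverse the RSK construction: for i from n down to 1, find the cell of Q containing i, remove the entry at that cell from P, and reverse-bump it up through P; the value ejected from row 1 is w(i).

Step i=8: Q has 8 at row 4, column 1; remove 7 from row 4 of P and reverse-bump: 7 enters row 3 and ejects 5; 5 enters row 2 and ejects 2; 2 enters row 1 and ejects 1. So w(8) = 1. P is now [[2, 3, 4, 8], [5, 6], [7]].
Step i=7: Q has 7 at row 2, column 2; remove 6 from row 2 of P and reverse-bump: 6 enters row 1 and ejects 4. So w(7) = 4. P is now [[2, 3, 6, 8], [5], [7]].
Step i=6: Q has 6 at row 1, column 4; remove that cell from P, ejecting 8. So w(6) = 8. P is now [[2, 3, 6], [5], [7]].
Step i=5: Q has 5 at row 3, column 1; remove 7 from row 3 of P and reverse-bump: 7 enters row 2 and ejects 5; 5 enters row 1 and ejects 3. So w(5) = 3. P is now [[2, 5, 6], [7]].
Step i=4: Q has 4 at row 1, column 3; remove that cell from P, ejecting 6. So w(4) = 6. P is now [[2, 5], [7]].
Step i=3: Q has 3 at row 2, column 1; remove 7 from row 2 of P and reverse-bump: 7 enters row 1 and ejects 5. So w(3) = 5. P is now [[2, 7]].
Step i=2: Q has 2 at row 1, column 2; remove that cell from P, ejecting 7. So w(2) = 7. P is now [[2]].
Step i=1: Q has 1 at row 1, column 1; remove that cell from P, ejecting 2. So w(1) = 2. P is now [].

So w = 2 7 5 6 3 8 4 1.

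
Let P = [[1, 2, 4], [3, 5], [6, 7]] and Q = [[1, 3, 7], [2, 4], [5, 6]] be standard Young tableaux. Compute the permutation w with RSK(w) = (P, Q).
6 3 7 5 1 2 4

Reverse the RSK construction: for i from n down to 1, find the cell of Q containing i, remove the entry at that cell from P, and reverse-bump it up through P; the value ejected from row 1 is w(i).

Step i=7: Q has 7 at row 1, column 3; remove that cell from P, ejecting 4. So w(7) = 4. P is now [[1, 2], [3, 5], [6, 7]].
Step i=6: Q has 6 at row 3, column 2; remove 7 from row 3 of P and reverse-bump: 7 enters row 2 and ejects 5; 5 enters row 1 and ejects 2. So w(6) = 2. P is now [[1, 5], [3, 7], [6]].
Step i=5: Q has 5 at row 3, column 1; remove 6 from row 3 of P and reverse-bump: 6 enters row 2 and ejects 3; 3 enters row 1 and ejects 1. So w(5) = 1. P is now [[3, 5], [6, 7]].
Step i=4: Q has 4 at row 2, column 2; remove 7 from row 2 of P and reverse-bump: 7 enters row 1 and ejects 5. So w(4) = 5. P is now [[3, 7], [6]].
Step i=3: Q has 3 at row 1, column 2; remove that cell from P, ejecting 7. So w(3) = 7. P is now [[3], [6]].
Step i=2: Q has 2 at row 2, column 1; remove 6 from row 2 of P and reverse-bump: 6 enters row 1 and ejects 3. So w(2) = 3. P is now [[6]].
Step i=1: Q has 1 at row 1, column 1; remove that cell from P, ejecting 6. So w(1) = 6. P is now [].

So w = 6 3 7 5 1 2 4.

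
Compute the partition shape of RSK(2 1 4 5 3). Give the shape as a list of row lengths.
[3, 2]

Row-insert each entry into an empty tableau.

After inserting 2: P = [[2]].
After inserting 1: P = [[1], [2]].
After inserting 4: P = [[1, 4], [2]].
After inserting 5: P = [[1, 4, 5], [2]].
After inserting 3: P = [[1, 3, 5], [2, 4]].

The final insertion tableau P = [[1, 3, 5], [2, 4]] has shape [3, 2].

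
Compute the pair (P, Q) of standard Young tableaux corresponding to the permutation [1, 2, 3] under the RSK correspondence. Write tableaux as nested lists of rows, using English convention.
P = [[1, 2, 3]], Q = [[1, 2, 3]]

Insert each entry of the permutation into P by Schensted row insertion, recording in Q the position of each new cell.

Insert 1: appended to row 1. P = [[1]], Q = [[1]].
Insert 2: appended to row 1. P = [[1, 2]], Q = [[1, 2]].
Insert 3: appended to row 1. P = [[1, 2, 3]], Q = [[1, 2, 3]].

So P = [[1, 2, 3]], Q = [[1, 2, 3]].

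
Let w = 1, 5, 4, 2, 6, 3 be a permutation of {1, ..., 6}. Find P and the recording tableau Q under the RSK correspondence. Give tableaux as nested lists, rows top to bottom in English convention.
Insert each entry of the permutation into P by Schensted row insertion, recording in Q the position of each new cell.

Insert 1: appended to row 1. P = [[1]], Q = [[1]].
Insert 5: appended to row 1. P = [[1, 5]], Q = [[1, 2]].
Insert 4: 4 bumps 5 from row 1; 5 starts row 2. P = [[1, 4], [5]], Q = [[1, 2], [3]].
Insert 2: 2 bumps 4 from row 1; 4 bumps 5 from row 2; 5 starts row 3. P = [[1, 2], [4], [5]], Q = [[1, 2], [3], [4]].
Insert 6: appended to row 1. P = [[1, 2, 6], [4], [5]], Q = [[1, 2, 5], [3], [4]].
Insert 3: 3 bumps 6 from row 1; 6 appends to row 2. P = [[1, 2, 3], [4, 6], [5]], Q = [[1, 2, 5], [3, 6], [4]].

So P = [[1, 2, 3], [4, 6], [5]], Q = [[1, 2, 5], [3, 6], [4]].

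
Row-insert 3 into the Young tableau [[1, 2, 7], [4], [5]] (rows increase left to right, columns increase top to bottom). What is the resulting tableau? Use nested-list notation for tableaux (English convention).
[[1, 2, 3], [4, 7], [5]]

In row 1, 3 replaces 7 (the leftmost entry greater than 3); 7 is bumped to row 2. 7 is appended to row 2. The new tableau is [[1, 2, 3], [4, 7], [5]].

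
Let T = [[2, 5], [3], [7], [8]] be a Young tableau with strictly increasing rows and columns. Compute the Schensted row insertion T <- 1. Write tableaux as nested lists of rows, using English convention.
In row 1, 1 replaces 2 (the leftmost entry greater than 1); 2 is bumped to row 2. In row 2, 2 replaces 3 (the leftmost entry greater than 2); 3 is bumped to row 3. In row 3, 3 replaces 7 (the leftmost entry greater than 3); 7 is bumped to row 4. In row 4, 7 replaces 8 (the leftmost entry greater than 7); 8 is bumped to row 5. 8 starts a new row 5. The new tableau is [[1, 5], [2], [3], [7], [8]].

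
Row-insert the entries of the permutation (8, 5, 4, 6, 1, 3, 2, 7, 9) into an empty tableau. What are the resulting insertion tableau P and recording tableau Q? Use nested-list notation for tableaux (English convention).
P = [[1, 2, 7, 9], [3, 6], [4], [5], [8]], Q = [[1, 4, 8, 9], [2, 6], [3], [5], [7]]

Insert each entry of the permutation into P by Schensted row insertion, recording in Q the position of each new cell.

After inserting 8: P = [[8]].
After inserting 5: P = [[5], [8]].
After inserting 4: P = [[4], [5], [8]].
After inserting 6: P = [[4, 6], [5], [8]].
After inserting 1: P = [[1, 6], [4], [5], [8]].
After inserting 3: P = [[1, 3], [4, 6], [5], [8]].
After inserting 2: P = [[1, 2], [3, 6], [4], [5], [8]].
After inserting 7: P = [[1, 2, 7], [3, 6], [4], [5], [8]].
After inserting 9: P = [[1, 2, 7, 9], [3, 6], [4], [5], [8]].

So P = [[1, 2, 7, 9], [3, 6], [4], [5], [8]], Q = [[1, 4, 8, 9], [2, 6], [3], [5], [7]].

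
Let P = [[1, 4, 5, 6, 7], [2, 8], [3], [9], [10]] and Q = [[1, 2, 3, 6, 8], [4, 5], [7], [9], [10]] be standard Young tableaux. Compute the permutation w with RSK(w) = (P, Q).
3 4 10 2 5 9 6 8 7 1

Reverse the RSK construction: for i from n down to 1, find the cell of Q containing i, remove the entry at that cell from P, and reverse-bump it up through P; the value ejected from row 1 is w(i).

Step i=10: Q has 10 at row 5, column 1; remove 10 from row 5 of P and reverse-bump: 10 enters row 4 and ejects 9; 9 enters row 3 and ejects 3; 3 enters row 2 and ejects 2; 2 enters row 1 and ejects 1. So w(10) = 1. P is now [[2, 4, 5, 6, 7], [3, 8], [9], [10]].
Step i=9: Q has 9 at row 4, column 1; remove 10 from row 4 of P and reverse-bump: 10 enters row 3 and ejects 9; 9 enters row 2 and ejects 8; 8 enters row 1 and ejects 7. So w(9) = 7. P is now [[2, 4, 5, 6, 8], [3, 9], [10]].
Step i=8: Q has 8 at row 1, column 5; remove that cell from P, ejecting 8. So w(8) = 8. P is now [[2, 4, 5, 6], [3, 9], [10]].
Step i=7: Q has 7 at row 3, column 1; remove 10 from row 3 of P and reverse-bump: 10 enters row 2 and ejects 9; 9 enters row 1 and ejects 6. So w(7) = 6. P is now [[2, 4, 5, 9], [3, 10]].
Step i=6: Q has 6 at row 1, column 4; remove that cell from P, ejecting 9. So w(6) = 9. P is now [[2, 4, 5], [3, 10]].
Step i=5: Q has 5 at row 2, column 2; remove 10 from row 2 of P and reverse-bump: 10 enters row 1 and ejects 5. So w(5) = 5. P is now [[2, 4, 10], [3]].
Step i=4: Q has 4 at row 2, column 1; remove 3 from row 2 of P and reverse-bump: 3 enters row 1 and ejects 2. So w(4) = 2. P is now [[3, 4, 10]].
Step i=3: Q has 3 at row 1, column 3; remove that cell from P, ejecting 10. So w(3) = 10. P is now [[3, 4]].
Step i=2: Q has 2 at row 1, column 2; remove that cell from P, ejecting 4. So w(2) = 4. P is now [[3]].
Step i=1: Q has 1 at row 1, column 1; remove that cell from P, ejecting 3. So w(1) = 3. P is now [].

So w = 3 4 10 2 5 9 6 8 7 1.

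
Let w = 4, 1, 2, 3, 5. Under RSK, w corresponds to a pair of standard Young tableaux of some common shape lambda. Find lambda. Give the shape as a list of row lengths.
[4, 1]

RSK row insertion gives P = [[1, 2, 3, 5], [4]], which has shape [4, 1].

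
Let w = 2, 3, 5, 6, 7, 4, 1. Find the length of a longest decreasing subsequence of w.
3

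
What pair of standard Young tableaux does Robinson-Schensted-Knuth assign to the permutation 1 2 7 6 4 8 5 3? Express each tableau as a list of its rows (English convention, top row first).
Insert each entry of the permutation into P by Schensted row insertion, recording in Q the position of each new cell.

After inserting 1: P = [[1]].
After inserting 2: P = [[1, 2]].
After inserting 7: P = [[1, 2, 7]].
After inserting 6: P = [[1, 2, 6], [7]].
After inserting 4: P = [[1, 2, 4], [6], [7]].
After inserting 8: P = [[1, 2, 4, 8], [6], [7]].
After inserting 5: P = [[1, 2, 4, 5], [6, 8], [7]].
After inserting 3: P = [[1, 2, 3, 5], [4, 8], [6], [7]].

So P = [[1, 2, 3, 5], [4, 8], [6], [7]], Q = [[1, 2, 3, 6], [4, 7], [5], [8]].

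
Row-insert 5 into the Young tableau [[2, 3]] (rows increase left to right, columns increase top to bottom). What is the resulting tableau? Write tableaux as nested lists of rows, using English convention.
[[2, 3, 5]]

5 is larger than every entry of row 1, so it is appended to row 1. The new tableau is [[2, 3, 5]].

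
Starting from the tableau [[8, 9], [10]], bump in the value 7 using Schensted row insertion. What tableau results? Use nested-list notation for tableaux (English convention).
[[7, 9], [8], [10]]

In row 1, 7 replaces 8 (the leftmost entry greater than 7); 8 is bumped to row 2. In row 2, 8 replaces 10 (the leftmost entry greater than 8); 10 is bumped to row 3. 10 starts a new row 3. The new tableau is [[7, 9], [8], [10]].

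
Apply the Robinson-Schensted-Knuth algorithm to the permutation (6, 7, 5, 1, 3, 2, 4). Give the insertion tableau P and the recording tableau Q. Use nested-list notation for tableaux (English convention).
Insert each entry of the permutation into P by Schensted row insertion, recording in Q the position of each new cell.

After inserting 6: P = [[6]].
After inserting 7: P = [[6, 7]].
After inserting 5: P = [[5, 7], [6]].
After inserting 1: P = [[1, 7], [5], [6]].
After inserting 3: P = [[1, 3], [5, 7], [6]].
After inserting 2: P = [[1, 2], [3, 7], [5], [6]].
After inserting 4: P = [[1, 2, 4], [3, 7], [5], [6]].

So P = [[1, 2, 4], [3, 7], [5], [6]], Q = [[1, 2, 7], [3, 5], [4], [6]].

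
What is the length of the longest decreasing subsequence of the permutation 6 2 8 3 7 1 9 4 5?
3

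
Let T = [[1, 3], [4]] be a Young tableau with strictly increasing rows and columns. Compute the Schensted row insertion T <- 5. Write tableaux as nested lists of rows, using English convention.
5 is larger than every entry of row 1, so it is appended to row 1. The new tableau is [[1, 3, 5], [4]].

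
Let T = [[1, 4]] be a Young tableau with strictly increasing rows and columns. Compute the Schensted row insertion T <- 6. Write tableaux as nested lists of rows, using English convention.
[[1, 4, 6]]

6 is larger than every entry of row 1, so it is appended to row 1. The new tableau is [[1, 4, 6]].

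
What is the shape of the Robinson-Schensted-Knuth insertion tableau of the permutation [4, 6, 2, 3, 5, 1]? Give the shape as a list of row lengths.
[3, 2, 1]

Row-insert each entry into an empty tableau.

After inserting 4: P = [[4]].
After inserting 6: P = [[4, 6]].
After inserting 2: P = [[2, 6], [4]].
After inserting 3: P = [[2, 3], [4, 6]].
After inserting 5: P = [[2, 3, 5], [4, 6]].
After inserting 1: P = [[1, 3, 5], [2, 6], [4]].

The final insertion tableau P = [[1, 3, 5], [2, 6], [4]] has shape [3, 2, 1].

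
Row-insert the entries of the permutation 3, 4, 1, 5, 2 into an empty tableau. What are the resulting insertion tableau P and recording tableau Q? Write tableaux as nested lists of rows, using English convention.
Insert each entry of the permutation into P by Schensted row insertion, recording in Q the position of each new cell.

Insert 3: appended to row 1. P = [[3]], Q = [[1]].
Insert 4: appended to row 1. P = [[3, 4]], Q = [[1, 2]].
Insert 1: 1 bumps 3 from row 1; 3 starts row 2. P = [[1, 4], [3]], Q = [[1, 2], [3]].
Insert 5: appended to row 1. P = [[1, 4, 5], [3]], Q = [[1, 2, 4], [3]].
Insert 2: 2 bumps 4 from row 1; 4 appends to row 2. P = [[1, 2, 5], [3, 4]], Q = [[1, 2, 4], [3, 5]].

So P = [[1, 2, 5], [3, 4]], Q = [[1, 2, 4], [3, 5]].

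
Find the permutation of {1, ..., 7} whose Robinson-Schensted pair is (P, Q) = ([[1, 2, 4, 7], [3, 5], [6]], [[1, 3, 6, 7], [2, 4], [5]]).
Reverse the RSK construction: for i from n down to 1, find the cell of Q containing i, remove the entry at that cell from P, and reverse-bump it up through P; the value ejected from row 1 is w(i).

Step i=7: Q has 7 at row 1, column 4; remove that cell from P, ejecting 7. So w(7) = 7. P is now [[1, 2, 4], [3, 5], [6]].
Step i=6: Q has 6 at row 1, column 3; remove that cell from P, ejecting 4. So w(6) = 4. P is now [[1, 2], [3, 5], [6]].
Step i=5: Q has 5 at row 3, column 1; remove 6 from row 3 of P and reverse-bump: 6 enters row 2 and ejects 5; 5 enters row 1 and ejects 2. So w(5) = 2. P is now [[1, 5], [3, 6]].
Step i=4: Q has 4 at row 2, column 2; remove 6 from row 2 of P and reverse-bump: 6 enters row 1 and ejects 5. So w(4) = 5. P is now [[1, 6], [3]].
Step i=3: Q has 3 at row 1, column 2; remove that cell from P, ejecting 6. So w(3) = 6. P is now [[1], [3]].
Step i=2: Q has 2 at row 2, column 1; remove 3 from row 2 of P and reverse-bump: 3 enters row 1 and ejects 1. So w(2) = 1. P is now [[3]].
Step i=1: Q has 1 at row 1, column 1; remove that cell from P, ejecting 3. So w(1) = 3. P is now [].

So w = 3 1 6 5 2 4 7.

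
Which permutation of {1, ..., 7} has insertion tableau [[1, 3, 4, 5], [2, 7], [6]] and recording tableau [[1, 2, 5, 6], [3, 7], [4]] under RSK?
Reverse the RSK construction: for i from n down to 1, find the cell of Q containing i, remove the entry at that cell from P, and reverse-bump it up through P; the value ejected from row 1 is w(i).

Step i=7: Q has 7 at row 2, column 2; remove 7 from row 2 of P and reverse-bump: 7 enters row 1 and ejects 5. So w(7) = 5. P is now [[1, 3, 4, 7], [2], [6]].
Step i=6: Q has 6 at row 1, column 4; remove that cell from P, ejecting 7. So w(6) = 7. P is now [[1, 3, 4], [2], [6]].
Step i=5: Q has 5 at row 1, column 3; remove that cell from P, ejecting 4. So w(5) = 4. P is now [[1, 3], [2], [6]].
Step i=4: Q has 4 at row 3, column 1; remove 6 from row 3 of P and reverse-bump: 6 enters row 2 and ejects 2; 2 enters row 1 and ejects 1. So w(4) = 1. P is now [[2, 3], [6]].
Step i=3: Q has 3 at row 2, column 1; remove 6 from row 2 of P and reverse-bump: 6 enters row 1 and ejects 3. So w(3) = 3. P is now [[2, 6]].
Step i=2: Q has 2 at row 1, column 2; remove that cell from P, ejecting 6. So w(2) = 6. P is now [[2]].
Step i=1: Q has 1 at row 1, column 1; remove that cell from P, ejecting 2. So w(1) = 2. P is now [].

So w = 2 6 3 1 4 7 5.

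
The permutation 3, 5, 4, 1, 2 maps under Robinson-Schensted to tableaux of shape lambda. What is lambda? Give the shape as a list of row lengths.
Row-insert each entry into an empty tableau.

After inserting 3: P = [[3]].
After inserting 5: P = [[3, 5]].
After inserting 4: P = [[3, 4], [5]].
After inserting 1: P = [[1, 4], [3], [5]].
After inserting 2: P = [[1, 2], [3, 4], [5]].

The final insertion tableau P = [[1, 2], [3, 4], [5]] has shape [2, 2, 1].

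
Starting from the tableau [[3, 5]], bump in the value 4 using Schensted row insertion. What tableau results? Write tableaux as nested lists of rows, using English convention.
In row 1, 4 replaces 5 (the leftmost entry greater than 4); 5 is bumped to row 2. 5 starts a new row 2. The new tableau is [[3, 4], [5]].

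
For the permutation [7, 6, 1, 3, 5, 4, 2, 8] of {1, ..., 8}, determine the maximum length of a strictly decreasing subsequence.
5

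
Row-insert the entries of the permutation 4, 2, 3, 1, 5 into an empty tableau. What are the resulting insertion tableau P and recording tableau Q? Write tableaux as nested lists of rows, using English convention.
P = [[1, 3, 5], [2], [4]], Q = [[1, 3, 5], [2], [4]]

Insert each entry of the permutation into P by Schensted row insertion, recording in Q the position of each new cell.

Insert 4: appended to row 1. P = [[4]], Q = [[1]].
Insert 2: 2 bumps 4 from row 1; 4 starts row 2. P = [[2], [4]], Q = [[1], [2]].
Insert 3: appended to row 1. P = [[2, 3], [4]], Q = [[1, 3], [2]].
Insert 1: 1 bumps 2 from row 1; 2 bumps 4 from row 2; 4 starts row 3. P = [[1, 3], [2], [4]], Q = [[1, 3], [2], [4]].
Insert 5: appended to row 1. P = [[1, 3, 5], [2], [4]], Q = [[1, 3, 5], [2], [4]].

So P = [[1, 3, 5], [2], [4]], Q = [[1, 3, 5], [2], [4]].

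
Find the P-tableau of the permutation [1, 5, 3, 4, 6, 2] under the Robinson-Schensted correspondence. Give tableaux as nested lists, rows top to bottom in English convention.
P = [[1, 2, 4, 6], [3], [5]]

Insert 1: appended to row 1. P = [[1]].
Insert 5: appended to row 1. P = [[1, 5]].
Insert 3: 3 bumps 5 from row 1; 5 starts row 2. P = [[1, 3], [5]].
Insert 4: appended to row 1. P = [[1, 3, 4], [5]].
Insert 6: appended to row 1. P = [[1, 3, 4, 6], [5]].
Insert 2: 2 bumps 3 from row 1; 3 bumps 5 from row 2; 5 starts row 3. P = [[1, 2, 4, 6], [3], [5]].

So P = [[1, 2, 4, 6], [3], [5]].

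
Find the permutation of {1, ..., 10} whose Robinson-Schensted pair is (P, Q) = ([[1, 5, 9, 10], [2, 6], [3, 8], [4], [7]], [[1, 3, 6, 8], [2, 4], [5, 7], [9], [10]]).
Reverse the RSK construction: for i from n down to 1, find the cell of Q containing i, remove the entry at that cell from P, and reverse-bump it up through P; the value ejected from row 1 is w(i).

Step i=10: Q has 10 at row 5, column 1; remove 7 from row 5 of P and reverse-bump: 7 enters row 4 and ejects 4; 4 enters row 3 and ejects 3; 3 enters row 2 and ejects 2; 2 enters row 1 and ejects 1. So w(10) = 1. P is now [[2, 5, 9, 10], [3, 6], [4, 8], [7]].
Step i=9: Q has 9 at row 4, column 1; remove 7 from row 4 of P and reverse-bump: 7 enters row 3 and ejects 4; 4 enters row 2 and ejects 3; 3 enters row 1 and ejects 2. So w(9) = 2. P is now [[3, 5, 9, 10], [4, 6], [7, 8]].
Step i=8: Q has 8 at row 1, column 4; remove that cell from P, ejecting 10. So w(8) = 10. P is now [[3, 5, 9], [4, 6], [7, 8]].
Step i=7: Q has 7 at row 3, column 2; remove 8 from row 3 of P and reverse-bump: 8 enters row 2 and ejects 6; 6 enters row 1 and ejects 5. So w(7) = 5. P is now [[3, 6, 9], [4, 8], [7]].
Step i=6: Q has 6 at row 1, column 3; remove that cell from P, ejecting 9. So w(6) = 9. P is now [[3, 6], [4, 8], [7]].
Step i=5: Q has 5 at row 3, column 1; remove 7 from row 3 of P and reverse-bump: 7 enters row 2 and ejects 4; 4 enters row 1 and ejects 3. So w(5) = 3. P is now [[4, 6], [7, 8]].
Step i=4: Q has 4 at row 2, column 2; remove 8 from row 2 of P and reverse-bump: 8 enters row 1 and ejects 6. So w(4) = 6. P is now [[4, 8], [7]].
Step i=3: Q has 3 at row 1, column 2; remove that cell from P, ejecting 8. So w(3) = 8. P is now [[4], [7]].
Step i=2: Q has 2 at row 2, column 1; remove 7 from row 2 of P and reverse-bump: 7 enters row 1 and ejects 4. So w(2) = 4. P is now [[7]].
Step i=1: Q has 1 at row 1, column 1; remove that cell from P, ejecting 7. So w(1) = 7. P is now [].

So w = 7 4 8 6 3 9 5 10 2 1.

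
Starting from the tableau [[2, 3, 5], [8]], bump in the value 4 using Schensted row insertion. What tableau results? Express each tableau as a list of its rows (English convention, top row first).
[[2, 3, 4], [5], [8]]

In row 1, 4 replaces 5 (the leftmost entry greater than 4); 5 is bumped to row 2. In row 2, 5 replaces 8 (the leftmost entry greater than 5); 8 is bumped to row 3. 8 starts a new row 3. The new tableau is [[2, 3, 4], [5], [8]].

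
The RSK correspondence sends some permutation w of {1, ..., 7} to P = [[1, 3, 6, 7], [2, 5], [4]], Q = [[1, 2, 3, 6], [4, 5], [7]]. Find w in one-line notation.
Reverse the RSK construction: for i from n down to 1, find the cell of Q containing i, remove the entry at that cell from P, and reverse-bump it up through P; the value ejected from row 1 is w(i).

Step i=7: Q has 7 at row 3, column 1; remove 4 from row 3 of P and reverse-bump: 4 enters row 2 and ejects 2; 2 enters row 1 and ejects 1. So w(7) = 1. P is now [[2, 3, 6, 7], [4, 5]].
Step i=6: Q has 6 at row 1, column 4; remove that cell from P, ejecting 7. So w(6) = 7. P is now [[2, 3, 6], [4, 5]].
Step i=5: Q has 5 at row 2, column 2; remove 5 from row 2 of P and reverse-bump: 5 enters row 1 and ejects 3. So w(5) = 3. P is now [[2, 5, 6], [4]].
Step i=4: Q has 4 at row 2, column 1; remove 4 from row 2 of P and reverse-bump: 4 enters row 1 and ejects 2. So w(4) = 2. P is now [[4, 5, 6]].
Step i=3: Q has 3 at row 1, column 3; remove that cell from P, ejecting 6. So w(3) = 6. P is now [[4, 5]].
Step i=2: Q has 2 at row 1, column 2; remove that cell from P, ejecting 5. So w(2) = 5. P is now [[4]].
Step i=1: Q has 1 at row 1, column 1; remove that cell from P, ejecting 4. So w(1) = 4. P is now [].

So w = 4 5 6 2 3 7 1.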